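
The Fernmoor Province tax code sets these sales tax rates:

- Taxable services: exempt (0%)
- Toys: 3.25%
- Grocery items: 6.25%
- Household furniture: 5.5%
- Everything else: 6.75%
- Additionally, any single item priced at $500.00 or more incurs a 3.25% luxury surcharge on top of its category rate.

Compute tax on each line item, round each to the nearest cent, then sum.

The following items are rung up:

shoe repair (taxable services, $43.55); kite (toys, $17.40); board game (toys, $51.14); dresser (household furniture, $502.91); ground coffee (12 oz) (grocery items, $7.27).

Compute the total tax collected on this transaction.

$46.68

Shoe repair $43.55: taxable services → 0% → $0.00
Kite $17.40: toys → 3.25% → $0.57
Board game $51.14: toys → 3.25% → $1.66
Dresser $502.91: household furniture → 5.5% + 3.25% surcharge = 8.75% → $44.00
Ground coffee (12 oz) $7.27: grocery items → 6.25% → $0.45
Total tax = $0.57 + $1.66 + $44.00 + $0.45 = $46.68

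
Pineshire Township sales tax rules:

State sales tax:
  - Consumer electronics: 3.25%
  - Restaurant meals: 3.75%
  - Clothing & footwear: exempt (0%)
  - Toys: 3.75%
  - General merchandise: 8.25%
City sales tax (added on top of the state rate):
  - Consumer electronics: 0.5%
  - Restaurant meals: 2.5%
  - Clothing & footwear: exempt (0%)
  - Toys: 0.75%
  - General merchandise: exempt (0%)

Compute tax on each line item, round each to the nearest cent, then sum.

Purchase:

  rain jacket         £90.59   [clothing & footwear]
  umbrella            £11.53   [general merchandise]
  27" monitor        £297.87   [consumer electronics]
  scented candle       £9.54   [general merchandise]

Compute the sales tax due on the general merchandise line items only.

Umbrella £11.53: general merchandise → 8.25% + 0% city = 8.25% → £0.95
Scented candle £9.54: general merchandise → 8.25% + 0% city = 8.25% → £0.79
Tax on general merchandise = £0.95 + £0.79 = £1.74

£1.74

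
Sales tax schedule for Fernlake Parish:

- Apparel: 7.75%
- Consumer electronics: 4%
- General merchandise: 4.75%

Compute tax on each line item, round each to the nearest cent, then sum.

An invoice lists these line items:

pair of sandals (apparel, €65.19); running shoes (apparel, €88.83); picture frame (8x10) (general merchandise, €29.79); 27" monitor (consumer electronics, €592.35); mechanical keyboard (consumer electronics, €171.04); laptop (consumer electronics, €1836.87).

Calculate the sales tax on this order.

€117.35

Pair of sandals €65.19: apparel → 7.75% → €5.05
Running shoes €88.83: apparel → 7.75% → €6.88
Picture frame (8x10) €29.79: general merchandise → 4.75% → €1.42
27" monitor €592.35: consumer electronics → 4% → €23.69
Mechanical keyboard €171.04: consumer electronics → 4% → €6.84
Laptop €1836.87: consumer electronics → 4% → €73.47
Total tax = €5.05 + €6.88 + €1.42 + €23.69 + €6.84 + €73.47 = €117.35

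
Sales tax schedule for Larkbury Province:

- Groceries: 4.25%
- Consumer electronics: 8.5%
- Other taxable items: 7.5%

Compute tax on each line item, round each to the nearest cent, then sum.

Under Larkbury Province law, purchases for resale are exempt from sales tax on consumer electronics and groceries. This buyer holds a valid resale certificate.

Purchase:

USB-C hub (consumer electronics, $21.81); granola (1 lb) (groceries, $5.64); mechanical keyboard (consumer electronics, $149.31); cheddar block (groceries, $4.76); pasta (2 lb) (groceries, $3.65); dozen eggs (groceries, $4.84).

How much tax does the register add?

USB-C hub $21.81: consumer electronics, buyer-exempt → 0% → $0.00
Granola (1 lb) $5.64: groceries, buyer-exempt → 0% → $0.00
Mechanical keyboard $149.31: consumer electronics, buyer-exempt → 0% → $0.00
Cheddar block $4.76: groceries, buyer-exempt → 0% → $0.00
Pasta (2 lb) $3.65: groceries, buyer-exempt → 0% → $0.00
Dozen eggs $4.84: groceries, buyer-exempt → 0% → $0.00
Total tax = $0.00

$0.00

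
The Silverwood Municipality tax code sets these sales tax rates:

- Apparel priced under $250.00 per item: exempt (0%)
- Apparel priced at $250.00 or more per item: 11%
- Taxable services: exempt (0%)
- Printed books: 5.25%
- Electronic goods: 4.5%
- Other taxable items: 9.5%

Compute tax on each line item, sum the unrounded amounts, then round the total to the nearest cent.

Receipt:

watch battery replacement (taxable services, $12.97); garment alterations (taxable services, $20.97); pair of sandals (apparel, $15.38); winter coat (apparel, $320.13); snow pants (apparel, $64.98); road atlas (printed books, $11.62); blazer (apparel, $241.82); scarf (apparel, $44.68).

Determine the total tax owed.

$35.82

Watch battery replacement $12.97: taxable services → 0% → $0.00
Garment alterations $20.97: taxable services → 0% → $0.00
Pair of sandals $15.38: apparel, under $250.00 → 0% → $0.00
Winter coat $320.13: apparel, $250.00 or more → 11% → $35.2143
Snow pants $64.98: apparel, under $250.00 → 0% → $0.00
Road atlas $11.62: printed books → 5.25% → $0.61005
Blazer $241.82: apparel, under $250.00 → 0% → $0.00
Scarf $44.68: apparel, under $250.00 → 0% → $0.00
Unrounded tax sum = $35.82435 → $35.82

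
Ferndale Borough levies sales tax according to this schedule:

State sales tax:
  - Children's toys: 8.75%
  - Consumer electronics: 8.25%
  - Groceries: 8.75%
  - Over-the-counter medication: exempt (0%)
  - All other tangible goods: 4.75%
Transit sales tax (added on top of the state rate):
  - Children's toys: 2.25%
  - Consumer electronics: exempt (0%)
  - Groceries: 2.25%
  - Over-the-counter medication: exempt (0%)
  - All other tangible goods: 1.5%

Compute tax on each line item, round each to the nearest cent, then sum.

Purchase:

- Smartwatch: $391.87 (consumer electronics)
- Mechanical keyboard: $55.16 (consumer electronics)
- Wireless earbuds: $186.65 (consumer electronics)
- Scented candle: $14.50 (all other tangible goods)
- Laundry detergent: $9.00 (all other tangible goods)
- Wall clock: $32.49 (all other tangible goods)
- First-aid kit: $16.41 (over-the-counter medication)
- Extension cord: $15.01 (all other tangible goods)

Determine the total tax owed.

Smartwatch $391.87: consumer electronics → 8.25% + 0% transit = 8.25% → $32.33
Mechanical keyboard $55.16: consumer electronics → 8.25% + 0% transit = 8.25% → $4.55
Wireless earbuds $186.65: consumer electronics → 8.25% + 0% transit = 8.25% → $15.40
Scented candle $14.50: all other tangible goods → 4.75% + 1.5% transit = 6.25% → $0.91
Laundry detergent $9.00: all other tangible goods → 4.75% + 1.5% transit = 6.25% → $0.56
Wall clock $32.49: all other tangible goods → 4.75% + 1.5% transit = 6.25% → $2.03
First-aid kit $16.41: over-the-counter medication → 0% + 0% transit = 0% → $0.00
Extension cord $15.01: all other tangible goods → 4.75% + 1.5% transit = 6.25% → $0.94
Total tax = $32.33 + $4.55 + $15.40 + $0.91 + $0.56 + $2.03 + $0.94 = $56.72

$56.72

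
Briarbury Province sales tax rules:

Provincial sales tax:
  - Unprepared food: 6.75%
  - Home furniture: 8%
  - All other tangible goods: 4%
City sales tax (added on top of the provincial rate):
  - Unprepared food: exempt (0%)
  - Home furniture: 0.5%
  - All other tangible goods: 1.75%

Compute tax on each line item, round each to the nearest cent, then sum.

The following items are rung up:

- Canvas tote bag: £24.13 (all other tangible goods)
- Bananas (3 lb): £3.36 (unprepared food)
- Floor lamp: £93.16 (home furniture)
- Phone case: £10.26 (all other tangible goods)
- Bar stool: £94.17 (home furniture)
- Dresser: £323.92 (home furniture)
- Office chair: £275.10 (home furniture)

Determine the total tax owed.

£69.04

Canvas tote bag £24.13: all other tangible goods → 4% + 1.75% city = 5.75% → £1.39
Bananas (3 lb) £3.36: unprepared food → 6.75% + 0% city = 6.75% → £0.23
Floor lamp £93.16: home furniture → 8% + 0.5% city = 8.5% → £7.92
Phone case £10.26: all other tangible goods → 4% + 1.75% city = 5.75% → £0.59
Bar stool £94.17: home furniture → 8% + 0.5% city = 8.5% → £8.00
Dresser £323.92: home furniture → 8% + 0.5% city = 8.5% → £27.53
Office chair £275.10: home furniture → 8% + 0.5% city = 8.5% → £23.38
Total tax = £1.39 + £0.23 + £7.92 + £0.59 + £8.00 + £27.53 + £23.38 = £69.04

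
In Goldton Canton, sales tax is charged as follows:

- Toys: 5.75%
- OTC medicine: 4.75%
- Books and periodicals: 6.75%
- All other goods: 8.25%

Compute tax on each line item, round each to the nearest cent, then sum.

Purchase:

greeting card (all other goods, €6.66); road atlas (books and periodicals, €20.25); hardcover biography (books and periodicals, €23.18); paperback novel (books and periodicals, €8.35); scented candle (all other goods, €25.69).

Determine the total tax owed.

€6.16

Greeting card €6.66: all other goods → 8.25% → €0.55
Road atlas €20.25: books and periodicals → 6.75% → €1.37
Hardcover biography €23.18: books and periodicals → 6.75% → €1.56
Paperback novel €8.35: books and periodicals → 6.75% → €0.56
Scented candle €25.69: all other goods → 8.25% → €2.12
Total tax = €0.55 + €1.37 + €1.56 + €0.56 + €2.12 = €6.16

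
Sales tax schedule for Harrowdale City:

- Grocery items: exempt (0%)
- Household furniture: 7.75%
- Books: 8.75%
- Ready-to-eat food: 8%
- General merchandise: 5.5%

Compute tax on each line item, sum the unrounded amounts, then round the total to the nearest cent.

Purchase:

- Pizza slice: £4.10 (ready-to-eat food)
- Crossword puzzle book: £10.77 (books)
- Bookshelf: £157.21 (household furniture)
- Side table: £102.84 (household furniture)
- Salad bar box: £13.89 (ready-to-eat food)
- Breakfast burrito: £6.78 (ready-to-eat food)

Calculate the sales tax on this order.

£23.08

Pizza slice £4.10: ready-to-eat food → 8% → £0.328
Crossword puzzle book £10.77: books → 8.75% → £0.942375
Bookshelf £157.21: household furniture → 7.75% → £12.183775
Side table £102.84: household furniture → 7.75% → £7.9701
Salad bar box £13.89: ready-to-eat food → 8% → £1.1112
Breakfast burrito £6.78: ready-to-eat food → 8% → £0.5424
Unrounded tax sum = £23.07785 → £23.08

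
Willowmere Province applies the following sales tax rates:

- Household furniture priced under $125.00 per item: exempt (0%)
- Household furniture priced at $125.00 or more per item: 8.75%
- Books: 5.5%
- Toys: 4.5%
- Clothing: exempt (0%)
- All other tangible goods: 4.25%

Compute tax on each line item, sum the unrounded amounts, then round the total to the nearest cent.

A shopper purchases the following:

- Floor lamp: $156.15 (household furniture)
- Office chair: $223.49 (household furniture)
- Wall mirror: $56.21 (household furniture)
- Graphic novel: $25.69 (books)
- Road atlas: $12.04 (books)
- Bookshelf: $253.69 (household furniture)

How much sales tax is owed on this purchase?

$57.49

Floor lamp $156.15: household furniture, $125.00 or more → 8.75% → $13.663125
Office chair $223.49: household furniture, $125.00 or more → 8.75% → $19.555375
Wall mirror $56.21: household furniture, under $125.00 → 0% → $0.00
Graphic novel $25.69: books → 5.5% → $1.41295
Road atlas $12.04: books → 5.5% → $0.6622
Bookshelf $253.69: household furniture, $125.00 or more → 8.75% → $22.197875
Unrounded tax sum = $57.491525 → $57.49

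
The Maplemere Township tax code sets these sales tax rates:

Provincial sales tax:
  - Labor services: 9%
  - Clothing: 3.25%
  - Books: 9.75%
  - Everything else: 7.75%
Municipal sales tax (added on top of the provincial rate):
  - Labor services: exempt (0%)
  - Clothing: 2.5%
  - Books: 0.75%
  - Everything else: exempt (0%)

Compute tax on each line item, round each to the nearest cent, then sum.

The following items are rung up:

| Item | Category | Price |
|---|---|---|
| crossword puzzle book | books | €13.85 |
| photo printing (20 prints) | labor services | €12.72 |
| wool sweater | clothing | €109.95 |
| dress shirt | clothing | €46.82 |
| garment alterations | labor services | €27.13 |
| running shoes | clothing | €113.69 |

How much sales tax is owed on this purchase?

€20.58

Crossword puzzle book €13.85: books → 9.75% + 0.75% municipal = 10.5% → €1.45
Photo printing (20 prints) €12.72: labor services → 9% + 0% municipal = 9% → €1.14
Wool sweater €109.95: clothing → 3.25% + 2.5% municipal = 5.75% → €6.32
Dress shirt €46.82: clothing → 3.25% + 2.5% municipal = 5.75% → €2.69
Garment alterations €27.13: labor services → 9% + 0% municipal = 9% → €2.44
Running shoes €113.69: clothing → 3.25% + 2.5% municipal = 5.75% → €6.54
Total tax = €1.45 + €1.14 + €6.32 + €2.69 + €2.44 + €6.54 = €20.58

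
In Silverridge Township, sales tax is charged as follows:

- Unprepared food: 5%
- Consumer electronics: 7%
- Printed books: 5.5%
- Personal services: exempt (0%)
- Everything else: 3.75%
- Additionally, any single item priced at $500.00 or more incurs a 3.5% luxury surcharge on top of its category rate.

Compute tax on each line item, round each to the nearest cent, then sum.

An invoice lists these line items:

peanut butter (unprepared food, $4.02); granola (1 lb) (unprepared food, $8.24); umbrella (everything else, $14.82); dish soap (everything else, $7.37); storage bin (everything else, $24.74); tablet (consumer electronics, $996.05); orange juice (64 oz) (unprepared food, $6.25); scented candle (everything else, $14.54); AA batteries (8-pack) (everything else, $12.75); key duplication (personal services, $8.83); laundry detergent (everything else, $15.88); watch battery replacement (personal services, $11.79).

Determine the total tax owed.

Peanut butter $4.02: unprepared food → 5% → $0.20
Granola (1 lb) $8.24: unprepared food → 5% → $0.41
Umbrella $14.82: everything else → 3.75% → $0.56
Dish soap $7.37: everything else → 3.75% → $0.28
Storage bin $24.74: everything else → 3.75% → $0.93
Tablet $996.05: consumer electronics → 7% + 3.5% surcharge = 10.5% → $104.59
Orange juice (64 oz) $6.25: unprepared food → 5% → $0.31
Scented candle $14.54: everything else → 3.75% → $0.55
AA batteries (8-pack) $12.75: everything else → 3.75% → $0.48
Key duplication $8.83: personal services → 0% → $0.00
Laundry detergent $15.88: everything else → 3.75% → $0.60
Watch battery replacement $11.79: personal services → 0% → $0.00
Total tax = $0.20 + $0.41 + $0.56 + $0.28 + $0.93 + $104.59 + $0.31 + $0.55 + $0.48 + $0.60 = $108.91

$108.91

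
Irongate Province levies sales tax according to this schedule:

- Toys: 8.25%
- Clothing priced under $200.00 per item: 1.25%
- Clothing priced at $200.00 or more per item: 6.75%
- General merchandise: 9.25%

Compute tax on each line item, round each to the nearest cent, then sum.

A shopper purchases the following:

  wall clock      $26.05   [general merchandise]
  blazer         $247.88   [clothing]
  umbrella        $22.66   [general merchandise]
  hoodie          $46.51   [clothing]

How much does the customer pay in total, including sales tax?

$364.92

Wall clock $26.05: general merchandise → 9.25% → $2.41
Blazer $247.88: clothing, $200.00 or more → 6.75% → $16.73
Umbrella $22.66: general merchandise → 9.25% → $2.10
Hoodie $46.51: clothing, under $200.00 → 1.25% → $0.58
Subtotal = $343.10; tax = $21.82; total due = $364.92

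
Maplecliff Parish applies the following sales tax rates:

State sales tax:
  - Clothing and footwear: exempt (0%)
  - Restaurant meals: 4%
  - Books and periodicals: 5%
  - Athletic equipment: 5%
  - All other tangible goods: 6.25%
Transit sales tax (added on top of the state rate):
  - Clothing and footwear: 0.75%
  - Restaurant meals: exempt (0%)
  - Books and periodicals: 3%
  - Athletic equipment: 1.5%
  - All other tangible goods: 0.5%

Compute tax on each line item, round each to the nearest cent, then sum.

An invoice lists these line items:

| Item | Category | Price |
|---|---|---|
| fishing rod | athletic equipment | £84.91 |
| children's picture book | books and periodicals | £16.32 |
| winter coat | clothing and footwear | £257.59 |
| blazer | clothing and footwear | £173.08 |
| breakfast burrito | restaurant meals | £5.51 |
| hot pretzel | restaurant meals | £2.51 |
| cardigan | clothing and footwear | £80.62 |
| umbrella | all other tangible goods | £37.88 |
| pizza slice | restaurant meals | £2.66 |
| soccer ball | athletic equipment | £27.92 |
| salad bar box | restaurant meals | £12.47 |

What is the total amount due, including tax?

£717.43

Fishing rod £84.91: athletic equipment → 5% + 1.5% transit = 6.5% → £5.52
Children's picture book £16.32: books and periodicals → 5% + 3% transit = 8% → £1.31
Winter coat £257.59: clothing and footwear → 0% + 0.75% transit = 0.75% → £1.93
Blazer £173.08: clothing and footwear → 0% + 0.75% transit = 0.75% → £1.30
Breakfast burrito £5.51: restaurant meals → 4% + 0% transit = 4% → £0.22
Hot pretzel £2.51: restaurant meals → 4% + 0% transit = 4% → £0.10
Cardigan £80.62: clothing and footwear → 0% + 0.75% transit = 0.75% → £0.60
Umbrella £37.88: all other tangible goods → 6.25% + 0.5% transit = 6.75% → £2.56
Pizza slice £2.66: restaurant meals → 4% + 0% transit = 4% → £0.11
Soccer ball £27.92: athletic equipment → 5% + 1.5% transit = 6.5% → £1.81
Salad bar box £12.47: restaurant meals → 4% + 0% transit = 4% → £0.50
Subtotal = £701.47; tax = £15.96; total due = £717.43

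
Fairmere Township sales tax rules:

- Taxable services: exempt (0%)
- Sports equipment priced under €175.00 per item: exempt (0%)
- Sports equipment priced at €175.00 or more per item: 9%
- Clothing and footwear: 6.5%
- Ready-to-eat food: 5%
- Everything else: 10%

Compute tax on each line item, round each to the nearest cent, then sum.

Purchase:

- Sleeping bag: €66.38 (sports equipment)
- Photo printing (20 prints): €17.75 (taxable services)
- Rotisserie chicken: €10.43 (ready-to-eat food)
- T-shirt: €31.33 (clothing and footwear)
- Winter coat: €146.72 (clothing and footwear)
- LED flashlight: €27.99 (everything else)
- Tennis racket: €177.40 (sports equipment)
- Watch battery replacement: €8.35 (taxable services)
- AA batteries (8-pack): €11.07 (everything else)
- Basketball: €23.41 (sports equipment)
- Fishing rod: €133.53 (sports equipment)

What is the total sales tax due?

Sleeping bag €66.38: sports equipment, under €175.00 → 0% → €0.00
Photo printing (20 prints) €17.75: taxable services → 0% → €0.00
Rotisserie chicken €10.43: ready-to-eat food → 5% → €0.52
T-shirt €31.33: clothing and footwear → 6.5% → €2.04
Winter coat €146.72: clothing and footwear → 6.5% → €9.54
LED flashlight €27.99: everything else → 10% → €2.80
Tennis racket €177.40: sports equipment, €175.00 or more → 9% → €15.97
Watch battery replacement €8.35: taxable services → 0% → €0.00
AA batteries (8-pack) €11.07: everything else → 10% → €1.11
Basketball €23.41: sports equipment, under €175.00 → 0% → €0.00
Fishing rod €133.53: sports equipment, under €175.00 → 0% → €0.00
Total tax = €0.52 + €2.04 + €9.54 + €2.80 + €15.97 + €1.11 = €31.98

€31.98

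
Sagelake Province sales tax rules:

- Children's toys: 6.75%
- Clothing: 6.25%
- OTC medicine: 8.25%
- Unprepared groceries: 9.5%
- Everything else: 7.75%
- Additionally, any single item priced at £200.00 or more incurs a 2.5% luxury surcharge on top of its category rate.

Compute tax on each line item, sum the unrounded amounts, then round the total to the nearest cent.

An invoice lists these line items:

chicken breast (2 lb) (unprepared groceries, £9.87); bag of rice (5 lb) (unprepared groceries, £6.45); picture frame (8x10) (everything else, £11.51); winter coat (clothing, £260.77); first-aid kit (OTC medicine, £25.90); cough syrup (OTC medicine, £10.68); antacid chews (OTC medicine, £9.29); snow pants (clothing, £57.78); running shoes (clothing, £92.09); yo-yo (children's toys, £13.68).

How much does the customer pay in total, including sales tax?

£537.35

Chicken breast (2 lb) £9.87: unprepared groceries → 9.5% → £0.93765
Bag of rice (5 lb) £6.45: unprepared groceries → 9.5% → £0.61275
Picture frame (8x10) £11.51: everything else → 7.75% → £0.892025
Winter coat £260.77: clothing → 6.25% + 2.5% surcharge = 8.75% → £22.817375
First-aid kit £25.90: OTC medicine → 8.25% → £2.13675
Cough syrup £10.68: OTC medicine → 8.25% → £0.8811
Antacid chews £9.29: OTC medicine → 8.25% → £0.766425
Snow pants £57.78: clothing → 6.25% → £3.61125
Running shoes £92.09: clothing → 6.25% → £5.755625
Yo-yo £13.68: children's toys → 6.75% → £0.9234
Subtotal = £498.02; unrounded tax = £39.33435 → £39.33; total due = £537.35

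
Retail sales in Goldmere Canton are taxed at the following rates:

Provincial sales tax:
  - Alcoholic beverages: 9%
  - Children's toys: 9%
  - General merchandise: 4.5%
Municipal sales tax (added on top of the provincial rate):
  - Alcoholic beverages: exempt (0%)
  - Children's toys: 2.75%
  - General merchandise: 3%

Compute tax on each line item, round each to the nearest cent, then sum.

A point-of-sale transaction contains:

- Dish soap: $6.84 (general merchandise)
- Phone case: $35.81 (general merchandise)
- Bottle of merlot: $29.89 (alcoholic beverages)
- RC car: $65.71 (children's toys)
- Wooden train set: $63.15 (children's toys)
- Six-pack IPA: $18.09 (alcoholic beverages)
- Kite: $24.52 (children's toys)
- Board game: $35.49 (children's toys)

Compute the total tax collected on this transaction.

Dish soap $6.84: general merchandise → 4.5% + 3% municipal = 7.5% → $0.51
Phone case $35.81: general merchandise → 4.5% + 3% municipal = 7.5% → $2.69
Bottle of merlot $29.89: alcoholic beverages → 9% + 0% municipal = 9% → $2.69
RC car $65.71: children's toys → 9% + 2.75% municipal = 11.75% → $7.72
Wooden train set $63.15: children's toys → 9% + 2.75% municipal = 11.75% → $7.42
Six-pack IPA $18.09: alcoholic beverages → 9% + 0% municipal = 9% → $1.63
Kite $24.52: children's toys → 9% + 2.75% municipal = 11.75% → $2.88
Board game $35.49: children's toys → 9% + 2.75% municipal = 11.75% → $4.17
Total tax = $0.51 + $2.69 + $2.69 + $7.72 + $7.42 + $1.63 + $2.88 + $4.17 = $29.71

$29.71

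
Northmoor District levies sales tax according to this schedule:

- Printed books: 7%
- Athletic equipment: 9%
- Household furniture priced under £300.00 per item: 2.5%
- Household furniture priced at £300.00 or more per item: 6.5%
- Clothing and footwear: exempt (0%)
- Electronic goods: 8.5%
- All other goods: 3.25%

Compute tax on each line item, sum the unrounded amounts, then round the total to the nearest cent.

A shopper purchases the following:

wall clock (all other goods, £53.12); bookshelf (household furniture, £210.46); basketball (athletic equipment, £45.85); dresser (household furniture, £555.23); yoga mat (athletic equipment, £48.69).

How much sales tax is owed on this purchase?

Wall clock £53.12: all other goods → 3.25% → £1.7264
Bookshelf £210.46: household furniture, under £300.00 → 2.5% → £5.2615
Basketball £45.85: athletic equipment → 9% → £4.1265
Dresser £555.23: household furniture, £300.00 or more → 6.5% → £36.08995
Yoga mat £48.69: athletic equipment → 9% → £4.3821
Unrounded tax sum = £51.58645 → £51.59

£51.59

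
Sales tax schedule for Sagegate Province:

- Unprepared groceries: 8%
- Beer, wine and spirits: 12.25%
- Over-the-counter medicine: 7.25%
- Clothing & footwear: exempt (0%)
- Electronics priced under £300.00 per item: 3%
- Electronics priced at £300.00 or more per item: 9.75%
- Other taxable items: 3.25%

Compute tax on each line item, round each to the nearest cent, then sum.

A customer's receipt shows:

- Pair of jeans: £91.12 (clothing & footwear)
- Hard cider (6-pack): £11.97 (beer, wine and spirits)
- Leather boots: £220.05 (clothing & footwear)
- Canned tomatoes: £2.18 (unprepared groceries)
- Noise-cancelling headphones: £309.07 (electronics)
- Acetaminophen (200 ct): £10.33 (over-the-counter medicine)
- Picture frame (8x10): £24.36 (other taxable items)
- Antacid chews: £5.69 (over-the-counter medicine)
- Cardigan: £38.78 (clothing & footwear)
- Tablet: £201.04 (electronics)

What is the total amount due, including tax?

Pair of jeans £91.12: clothing & footwear → 0% → £0.00
Hard cider (6-pack) £11.97: beer, wine and spirits → 12.25% → £1.47
Leather boots £220.05: clothing & footwear → 0% → £0.00
Canned tomatoes £2.18: unprepared groceries → 8% → £0.17
Noise-cancelling headphones £309.07: electronics, £300.00 or more → 9.75% → £30.13
Acetaminophen (200 ct) £10.33: over-the-counter medicine → 7.25% → £0.75
Picture frame (8x10) £24.36: other taxable items → 3.25% → £0.79
Antacid chews £5.69: over-the-counter medicine → 7.25% → £0.41
Cardigan £38.78: clothing & footwear → 0% → £0.00
Tablet £201.04: electronics, under £300.00 → 3% → £6.03
Subtotal = £914.59; tax = £39.75; total due = £954.34

£954.34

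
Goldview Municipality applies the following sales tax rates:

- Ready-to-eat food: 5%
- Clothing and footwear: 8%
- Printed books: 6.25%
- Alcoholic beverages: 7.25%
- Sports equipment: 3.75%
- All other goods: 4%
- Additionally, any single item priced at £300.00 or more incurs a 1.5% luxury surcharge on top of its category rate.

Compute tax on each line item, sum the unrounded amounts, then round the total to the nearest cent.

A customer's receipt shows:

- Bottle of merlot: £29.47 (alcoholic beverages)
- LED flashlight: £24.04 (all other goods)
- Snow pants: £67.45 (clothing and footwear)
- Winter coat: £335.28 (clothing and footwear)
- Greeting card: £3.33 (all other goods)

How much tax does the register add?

£40.48

Bottle of merlot £29.47: alcoholic beverages → 7.25% → £2.136575
LED flashlight £24.04: all other goods → 4% → £0.9616
Snow pants £67.45: clothing and footwear → 8% → £5.396
Winter coat £335.28: clothing and footwear → 8% + 1.5% surcharge = 9.5% → £31.8516
Greeting card £3.33: all other goods → 4% → £0.1332
Unrounded tax sum = £40.478975 → £40.48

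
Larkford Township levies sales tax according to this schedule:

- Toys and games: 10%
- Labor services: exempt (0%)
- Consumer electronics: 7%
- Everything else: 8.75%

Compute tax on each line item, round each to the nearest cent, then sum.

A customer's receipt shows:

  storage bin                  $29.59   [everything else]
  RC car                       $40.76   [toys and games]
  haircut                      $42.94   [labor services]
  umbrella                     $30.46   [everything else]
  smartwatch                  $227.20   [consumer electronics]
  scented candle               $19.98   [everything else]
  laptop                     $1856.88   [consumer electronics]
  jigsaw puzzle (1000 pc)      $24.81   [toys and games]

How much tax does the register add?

Storage bin $29.59: everything else → 8.75% → $2.59
RC car $40.76: toys and games → 10% → $4.08
Haircut $42.94: labor services → 0% → $0.00
Umbrella $30.46: everything else → 8.75% → $2.67
Smartwatch $227.20: consumer electronics → 7% → $15.90
Scented candle $19.98: everything else → 8.75% → $1.75
Laptop $1856.88: consumer electronics → 7% → $129.98
Jigsaw puzzle (1000 pc) $24.81: toys and games → 10% → $2.48
Total tax = $2.59 + $4.08 + $2.67 + $15.90 + $1.75 + $129.98 + $2.48 = $159.45

$159.45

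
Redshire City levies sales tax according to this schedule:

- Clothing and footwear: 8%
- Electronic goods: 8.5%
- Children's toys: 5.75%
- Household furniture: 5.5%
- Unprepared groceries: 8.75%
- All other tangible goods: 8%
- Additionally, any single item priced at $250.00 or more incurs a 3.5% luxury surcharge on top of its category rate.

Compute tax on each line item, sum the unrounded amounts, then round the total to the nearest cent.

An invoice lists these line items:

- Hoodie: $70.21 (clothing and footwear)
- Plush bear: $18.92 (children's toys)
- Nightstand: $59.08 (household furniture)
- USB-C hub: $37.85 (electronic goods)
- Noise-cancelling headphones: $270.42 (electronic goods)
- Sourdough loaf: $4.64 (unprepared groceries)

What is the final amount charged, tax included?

$507.15

Hoodie $70.21: clothing and footwear → 8% → $5.6168
Plush bear $18.92: children's toys → 5.75% → $1.0879
Nightstand $59.08: household furniture → 5.5% → $3.2494
USB-C hub $37.85: electronic goods → 8.5% → $3.21725
Noise-cancelling headphones $270.42: electronic goods → 8.5% + 3.5% surcharge = 12% → $32.4504
Sourdough loaf $4.64: unprepared groceries → 8.75% → $0.406
Subtotal = $461.12; unrounded tax = $46.02775 → $46.03; total due = $507.15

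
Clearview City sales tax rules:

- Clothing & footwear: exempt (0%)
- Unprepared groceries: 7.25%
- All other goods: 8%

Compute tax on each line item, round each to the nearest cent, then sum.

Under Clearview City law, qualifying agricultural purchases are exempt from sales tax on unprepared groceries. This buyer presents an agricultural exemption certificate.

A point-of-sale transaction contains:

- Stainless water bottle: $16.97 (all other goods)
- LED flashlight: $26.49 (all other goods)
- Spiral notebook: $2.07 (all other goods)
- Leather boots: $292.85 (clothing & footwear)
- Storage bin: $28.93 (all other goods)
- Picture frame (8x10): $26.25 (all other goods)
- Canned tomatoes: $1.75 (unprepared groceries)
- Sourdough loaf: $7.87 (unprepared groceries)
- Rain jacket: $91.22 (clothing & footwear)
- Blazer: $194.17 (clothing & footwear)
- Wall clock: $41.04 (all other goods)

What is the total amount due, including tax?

Stainless water bottle $16.97: all other goods → 8% → $1.36
LED flashlight $26.49: all other goods → 8% → $2.12
Spiral notebook $2.07: all other goods → 8% → $0.17
Leather boots $292.85: clothing & footwear → 0% → $0.00
Storage bin $28.93: all other goods → 8% → $2.31
Picture frame (8x10) $26.25: all other goods → 8% → $2.10
Canned tomatoes $1.75: unprepared groceries, buyer-exempt → 0% → $0.00
Sourdough loaf $7.87: unprepared groceries, buyer-exempt → 0% → $0.00
Rain jacket $91.22: clothing & footwear → 0% → $0.00
Blazer $194.17: clothing & footwear → 0% → $0.00
Wall clock $41.04: all other goods → 8% → $3.28
Subtotal = $729.61; tax = $11.34; total due = $740.95

$740.95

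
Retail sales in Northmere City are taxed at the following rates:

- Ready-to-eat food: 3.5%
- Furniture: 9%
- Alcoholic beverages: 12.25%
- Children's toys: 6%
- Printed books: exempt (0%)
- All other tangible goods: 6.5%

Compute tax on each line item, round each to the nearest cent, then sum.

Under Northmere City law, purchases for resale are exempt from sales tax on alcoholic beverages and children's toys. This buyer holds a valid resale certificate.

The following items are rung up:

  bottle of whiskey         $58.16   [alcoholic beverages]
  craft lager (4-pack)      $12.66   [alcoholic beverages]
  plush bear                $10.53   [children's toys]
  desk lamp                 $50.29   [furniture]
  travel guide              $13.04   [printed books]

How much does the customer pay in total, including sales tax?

Bottle of whiskey $58.16: alcoholic beverages, buyer-exempt → 0% → $0.00
Craft lager (4-pack) $12.66: alcoholic beverages, buyer-exempt → 0% → $0.00
Plush bear $10.53: children's toys, buyer-exempt → 0% → $0.00
Desk lamp $50.29: furniture → 9% → $4.53
Travel guide $13.04: printed books → 0% → $0.00
Subtotal = $144.68; tax = $4.53; total due = $149.21

$149.21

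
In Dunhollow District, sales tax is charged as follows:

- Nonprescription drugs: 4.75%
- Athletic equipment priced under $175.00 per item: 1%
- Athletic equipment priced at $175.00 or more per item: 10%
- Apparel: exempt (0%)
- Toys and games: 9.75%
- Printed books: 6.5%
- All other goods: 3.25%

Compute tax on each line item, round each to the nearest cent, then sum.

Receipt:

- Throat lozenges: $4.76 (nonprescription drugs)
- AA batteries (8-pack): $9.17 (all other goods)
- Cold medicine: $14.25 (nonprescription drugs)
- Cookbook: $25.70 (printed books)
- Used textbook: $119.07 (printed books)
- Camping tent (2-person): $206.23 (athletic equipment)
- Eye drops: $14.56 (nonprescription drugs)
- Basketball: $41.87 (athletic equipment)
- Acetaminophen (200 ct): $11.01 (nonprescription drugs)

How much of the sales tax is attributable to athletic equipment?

$21.04

Camping tent (2-person) $206.23: athletic equipment, $175.00 or more → 10% → $20.62
Basketball $41.87: athletic equipment, under $175.00 → 1% → $0.42
Tax on athletic equipment = $20.62 + $0.42 = $21.04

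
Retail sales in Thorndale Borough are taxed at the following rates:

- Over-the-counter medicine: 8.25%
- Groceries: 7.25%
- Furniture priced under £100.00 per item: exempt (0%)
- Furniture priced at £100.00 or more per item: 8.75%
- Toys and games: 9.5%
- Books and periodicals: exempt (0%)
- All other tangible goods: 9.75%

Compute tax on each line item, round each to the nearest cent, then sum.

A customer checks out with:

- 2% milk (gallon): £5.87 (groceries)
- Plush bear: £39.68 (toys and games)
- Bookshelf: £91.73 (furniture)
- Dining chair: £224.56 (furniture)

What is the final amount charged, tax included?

2% milk (gallon) £5.87: groceries → 7.25% → £0.43
Plush bear £39.68: toys and games → 9.5% → £3.77
Bookshelf £91.73: furniture, under £100.00 → 0% → £0.00
Dining chair £224.56: furniture, £100.00 or more → 8.75% → £19.65
Subtotal = £361.84; tax = £23.85; total due = £385.69

£385.69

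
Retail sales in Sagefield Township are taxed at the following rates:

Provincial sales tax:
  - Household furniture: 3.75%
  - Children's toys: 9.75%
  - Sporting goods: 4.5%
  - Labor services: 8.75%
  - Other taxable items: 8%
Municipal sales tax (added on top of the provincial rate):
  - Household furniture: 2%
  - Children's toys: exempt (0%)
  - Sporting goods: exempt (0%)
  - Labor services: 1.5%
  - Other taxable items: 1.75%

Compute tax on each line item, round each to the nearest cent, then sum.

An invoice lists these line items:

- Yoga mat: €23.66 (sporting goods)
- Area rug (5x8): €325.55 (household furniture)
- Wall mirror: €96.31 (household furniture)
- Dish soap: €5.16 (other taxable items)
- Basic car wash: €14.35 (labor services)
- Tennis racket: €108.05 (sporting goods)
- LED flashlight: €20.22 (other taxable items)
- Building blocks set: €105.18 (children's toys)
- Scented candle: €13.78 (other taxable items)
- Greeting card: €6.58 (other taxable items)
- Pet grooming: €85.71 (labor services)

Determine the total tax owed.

€55.15

Yoga mat €23.66: sporting goods → 4.5% + 0% municipal = 4.5% → €1.06
Area rug (5x8) €325.55: household furniture → 3.75% + 2% municipal = 5.75% → €18.72
Wall mirror €96.31: household furniture → 3.75% + 2% municipal = 5.75% → €5.54
Dish soap €5.16: other taxable items → 8% + 1.75% municipal = 9.75% → €0.50
Basic car wash €14.35: labor services → 8.75% + 1.5% municipal = 10.25% → €1.47
Tennis racket €108.05: sporting goods → 4.5% + 0% municipal = 4.5% → €4.86
LED flashlight €20.22: other taxable items → 8% + 1.75% municipal = 9.75% → €1.97
Building blocks set €105.18: children's toys → 9.75% + 0% municipal = 9.75% → €10.26
Scented candle €13.78: other taxable items → 8% + 1.75% municipal = 9.75% → €1.34
Greeting card €6.58: other taxable items → 8% + 1.75% municipal = 9.75% → €0.64
Pet grooming €85.71: labor services → 8.75% + 1.5% municipal = 10.25% → €8.79
Total tax = €1.06 + €18.72 + €5.54 + €0.50 + €1.47 + €4.86 + €1.97 + €10.26 + €1.34 + €0.64 + €8.79 = €55.15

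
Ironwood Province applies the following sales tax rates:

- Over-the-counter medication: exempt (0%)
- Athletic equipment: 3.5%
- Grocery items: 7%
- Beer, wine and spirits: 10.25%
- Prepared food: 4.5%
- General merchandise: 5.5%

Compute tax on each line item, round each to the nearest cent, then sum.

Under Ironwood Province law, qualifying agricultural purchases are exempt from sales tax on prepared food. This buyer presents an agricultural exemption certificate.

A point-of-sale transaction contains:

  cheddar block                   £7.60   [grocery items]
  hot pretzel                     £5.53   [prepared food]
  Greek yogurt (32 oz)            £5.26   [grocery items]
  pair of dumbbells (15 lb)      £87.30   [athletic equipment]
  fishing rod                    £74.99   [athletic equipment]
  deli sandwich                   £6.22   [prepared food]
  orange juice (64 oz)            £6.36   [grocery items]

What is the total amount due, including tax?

Cheddar block £7.60: grocery items → 7% → £0.53
Hot pretzel £5.53: prepared food, buyer-exempt → 0% → £0.00
Greek yogurt (32 oz) £5.26: grocery items → 7% → £0.37
Pair of dumbbells (15 lb) £87.30: athletic equipment → 3.5% → £3.06
Fishing rod £74.99: athletic equipment → 3.5% → £2.62
Deli sandwich £6.22: prepared food, buyer-exempt → 0% → £0.00
Orange juice (64 oz) £6.36: grocery items → 7% → £0.45
Subtotal = £193.26; tax = £7.03; total due = £200.29

£200.29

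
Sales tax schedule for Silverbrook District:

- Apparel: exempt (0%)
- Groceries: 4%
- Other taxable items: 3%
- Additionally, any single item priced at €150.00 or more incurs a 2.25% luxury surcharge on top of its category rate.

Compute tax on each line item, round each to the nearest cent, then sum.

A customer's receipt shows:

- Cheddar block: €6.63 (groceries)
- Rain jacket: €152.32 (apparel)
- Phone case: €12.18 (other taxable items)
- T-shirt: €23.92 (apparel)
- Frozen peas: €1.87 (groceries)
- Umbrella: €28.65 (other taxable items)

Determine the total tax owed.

Cheddar block €6.63: groceries → 4% → €0.27
Rain jacket €152.32: apparel → 0% + 2.25% surcharge = 2.25% → €3.43
Phone case €12.18: other taxable items → 3% → €0.37
T-shirt €23.92: apparel → 0% → €0.00
Frozen peas €1.87: groceries → 4% → €0.07
Umbrella €28.65: other taxable items → 3% → €0.86
Total tax = €0.27 + €3.43 + €0.37 + €0.07 + €0.86 = €5.00

€5.00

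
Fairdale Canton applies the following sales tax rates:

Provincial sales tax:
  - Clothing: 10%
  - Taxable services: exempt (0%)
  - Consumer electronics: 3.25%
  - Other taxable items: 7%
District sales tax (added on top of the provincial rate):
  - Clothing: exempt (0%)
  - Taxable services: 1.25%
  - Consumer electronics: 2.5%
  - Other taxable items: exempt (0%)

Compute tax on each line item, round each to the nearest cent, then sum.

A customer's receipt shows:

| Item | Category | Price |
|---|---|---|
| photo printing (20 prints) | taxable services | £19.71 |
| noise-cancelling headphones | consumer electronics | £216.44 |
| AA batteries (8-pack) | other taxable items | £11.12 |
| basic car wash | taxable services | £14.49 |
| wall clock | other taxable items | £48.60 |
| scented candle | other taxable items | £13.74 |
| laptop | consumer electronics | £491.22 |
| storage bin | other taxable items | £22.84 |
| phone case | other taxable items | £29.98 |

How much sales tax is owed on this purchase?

£49.97

Photo printing (20 prints) £19.71: taxable services → 0% + 1.25% district = 1.25% → £0.25
Noise-cancelling headphones £216.44: consumer electronics → 3.25% + 2.5% district = 5.75% → £12.45
AA batteries (8-pack) £11.12: other taxable items → 7% + 0% district = 7% → £0.78
Basic car wash £14.49: taxable services → 0% + 1.25% district = 1.25% → £0.18
Wall clock £48.60: other taxable items → 7% + 0% district = 7% → £3.40
Scented candle £13.74: other taxable items → 7% + 0% district = 7% → £0.96
Laptop £491.22: consumer electronics → 3.25% + 2.5% district = 5.75% → £28.25
Storage bin £22.84: other taxable items → 7% + 0% district = 7% → £1.60
Phone case £29.98: other taxable items → 7% + 0% district = 7% → £2.10
Total tax = £0.25 + £12.45 + £0.78 + £0.18 + £3.40 + £0.96 + £28.25 + £1.60 + £2.10 = £49.97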